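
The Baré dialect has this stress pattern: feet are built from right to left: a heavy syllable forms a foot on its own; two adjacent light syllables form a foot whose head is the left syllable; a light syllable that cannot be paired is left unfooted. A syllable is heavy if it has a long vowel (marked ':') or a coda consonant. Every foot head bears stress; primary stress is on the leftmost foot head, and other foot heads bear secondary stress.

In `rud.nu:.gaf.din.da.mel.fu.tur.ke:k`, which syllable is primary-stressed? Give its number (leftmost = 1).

Weights: 1 rud H, 2 nu: H, 3 gaf H, 4 din H, 5 da L, 6 mel H, 7 fu L, 8 tur H, 9 ke:k H.
Parse right to left (heavy = foot alone; LL = one foot; stranded L unfooted): (ˈrud) (ˈnu:) (ˈgaf) (ˈdin) da (ˈmel) fu (ˈtur) (ˈke:k).
Foot heads: 1, 2, 3, 4, 6, 8, 9.
Primary stress on the leftmost head = syllable 1.
Primary stress: syllable 1 → ˈrud.nu:.gaf.din.da.mel.fu.tur.ke:k.

1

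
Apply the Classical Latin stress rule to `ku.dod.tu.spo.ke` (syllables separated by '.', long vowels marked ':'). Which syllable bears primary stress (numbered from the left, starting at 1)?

3

Classical Latin: stress the penult if heavy (long vowel or closed), else the antepenult.
Weights: 3 tu L, 4 spo L, 5 ke L.
The penult (syllable 4, spo) is light, so stress falls on the antepenult (syllable 3, tu).
Stress on syllable 3: ku.dod.ˈtu.spo.ke.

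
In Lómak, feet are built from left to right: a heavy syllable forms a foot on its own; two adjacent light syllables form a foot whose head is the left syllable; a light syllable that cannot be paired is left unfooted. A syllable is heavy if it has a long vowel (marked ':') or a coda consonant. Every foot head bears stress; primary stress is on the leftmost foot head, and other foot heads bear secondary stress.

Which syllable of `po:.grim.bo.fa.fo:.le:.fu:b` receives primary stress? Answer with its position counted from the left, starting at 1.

Weights: 1 po: H, 2 grim H, 3 bo L, 4 fa L, 5 fo: H, 6 le: H, 7 fu:b H.
Parse left to right (heavy = foot alone; LL = one foot; stranded L unfooted): (ˈpo:) (ˈgrim) (ˈbo.fa) (ˈfo:) (ˈle:) (ˈfu:b).
Foot heads: 1, 2, 3, 5, 6, 7.
Primary stress on the leftmost head = syllable 1.
Primary stress: syllable 1 → ˈpo:.grim.bo.fa.fo:.le:.fu:b.

1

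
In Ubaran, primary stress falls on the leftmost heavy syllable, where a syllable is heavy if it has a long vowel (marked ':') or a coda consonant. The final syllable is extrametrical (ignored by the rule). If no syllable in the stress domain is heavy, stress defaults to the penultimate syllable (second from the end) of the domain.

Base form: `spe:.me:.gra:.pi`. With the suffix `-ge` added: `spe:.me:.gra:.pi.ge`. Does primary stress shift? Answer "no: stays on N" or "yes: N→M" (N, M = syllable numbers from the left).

Base `spe:.me:.gra:.pi` (4 syllables):
  The final syllable (4, pi) is extrametrical; the stress domain is syllables 1–3.
  Weights: 1 spe: H, 2 me: H, 3 gra: H.
  Heavy syllables in the domain: 1, 2, 3. The leftmost is syllable 1 (spe:).
  → primary stress on syllable 1.
Suffixed `spe:.me:.gra:.pi.ge` (5 syllables):
  The final syllable (5, ge) is extrametrical; the stress domain is syllables 1–4.
  Weights: 1 spe: H, 2 me: H, 3 gra: H, 4 pi L.
  Heavy syllables in the domain: 1, 2, 3. The leftmost is syllable 1 (spe:).
  → primary stress on syllable 1.

no: stays on 1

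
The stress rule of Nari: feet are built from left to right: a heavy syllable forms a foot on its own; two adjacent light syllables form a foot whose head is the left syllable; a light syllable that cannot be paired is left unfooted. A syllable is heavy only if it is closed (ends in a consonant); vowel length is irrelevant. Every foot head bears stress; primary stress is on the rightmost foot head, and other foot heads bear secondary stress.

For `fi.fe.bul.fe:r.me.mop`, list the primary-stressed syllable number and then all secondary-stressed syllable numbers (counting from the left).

primary 6, secondary 1, 3, 4

Weights: 1 fi L, 2 fe L, 3 bul H, 4 fe:r H, 5 me L, 6 mop H.
Parse left to right (heavy = foot alone; LL = one foot; stranded L unfooted): (ˈfi.fe) (ˈbul) (ˈfe:r) me (ˈmop).
Foot heads: 1, 3, 4, 6.
Primary stress on the rightmost head = syllable 6.
Secondary stress on 1, 3, 4: ˌfi.fe.ˌbul.ˌfe:r.me.ˈmop.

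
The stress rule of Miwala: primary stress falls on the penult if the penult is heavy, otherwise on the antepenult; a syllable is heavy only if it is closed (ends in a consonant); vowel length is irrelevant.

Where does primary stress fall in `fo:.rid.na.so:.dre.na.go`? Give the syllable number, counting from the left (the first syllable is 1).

Weights: 5 dre L, 6 na L, 7 go L.
The penult (syllable 6, na) is light, so stress falls on the antepenult (syllable 5, dre).
Primary stress: syllable 5 → fo:.rid.na.so:.ˈdre.na.go.

5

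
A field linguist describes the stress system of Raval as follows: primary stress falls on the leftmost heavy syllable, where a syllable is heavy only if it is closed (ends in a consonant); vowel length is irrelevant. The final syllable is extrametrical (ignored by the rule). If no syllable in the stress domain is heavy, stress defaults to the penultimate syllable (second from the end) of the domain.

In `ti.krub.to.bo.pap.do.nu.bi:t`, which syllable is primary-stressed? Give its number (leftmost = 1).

The final syllable (8, bi:t) is extrametrical; the stress domain is syllables 1–7.
Weights: 1 ti L, 2 krub H, 3 to L, 4 bo L, 5 pap H, 6 do L, 7 nu L.
Heavy syllables in the domain: 2, 5. The leftmost is syllable 2 (krub).
Primary stress: syllable 2 → ti.ˈkrub.to.bo.pap.do.nu.bi:t.

2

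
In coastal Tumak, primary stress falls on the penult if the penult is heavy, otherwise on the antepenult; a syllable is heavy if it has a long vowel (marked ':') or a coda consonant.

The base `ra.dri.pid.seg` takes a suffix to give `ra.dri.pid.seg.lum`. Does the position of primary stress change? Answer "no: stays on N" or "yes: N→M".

Base `ra.dri.pid.seg` (4 syllables):
  Weights: 2 dri L, 3 pid H, 4 seg H.
  The penult (syllable 3, pid) is heavy, so it takes stress.
  → primary stress on syllable 3.
Suffixed `ra.dri.pid.seg.lum` (5 syllables):
  Weights: 3 pid H, 4 seg H, 5 lum H.
  The penult (syllable 4, seg) is heavy, so it takes stress.
  → primary stress on syllable 4.

yes: 3→4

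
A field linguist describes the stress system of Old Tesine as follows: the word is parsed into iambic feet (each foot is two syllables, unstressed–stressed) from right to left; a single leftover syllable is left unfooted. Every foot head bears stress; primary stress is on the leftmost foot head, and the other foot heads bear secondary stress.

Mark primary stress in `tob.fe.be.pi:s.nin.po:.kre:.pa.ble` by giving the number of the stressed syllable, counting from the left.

3

Parse right to left into iambic (σˈσ) feet: tob (fe.ˈbe) (pi:s.ˈnin) (po:.ˈkre:) (pa.ˈble). Syllable 1 is left unfooted.
Foot heads (stressed positions): 3, 5, 7, 9.
End Rule Leftmost: primary stress on the leftmost head = syllable 3.
Primary stress: syllable 3 → tob.fe.ˈbe.pi:s.nin.po:.kre:.pa.ble.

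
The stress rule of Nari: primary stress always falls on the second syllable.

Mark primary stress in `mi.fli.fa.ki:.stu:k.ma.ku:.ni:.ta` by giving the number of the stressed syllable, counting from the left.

2

The word has 9 syllables; the second syllable is syllable 2 (fli).
Primary stress: syllable 2 → mi.ˈfli.fa.ki:.stu:k.ma.ku:.ni:.ta.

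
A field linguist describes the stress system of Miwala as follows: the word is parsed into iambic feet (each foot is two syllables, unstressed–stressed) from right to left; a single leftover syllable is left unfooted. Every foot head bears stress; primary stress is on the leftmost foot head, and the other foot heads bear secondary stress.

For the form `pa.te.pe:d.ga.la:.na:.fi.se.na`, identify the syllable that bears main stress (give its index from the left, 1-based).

3

Parse right to left into iambic (σˈσ) feet: pa (te.ˈpe:d) (ga.ˈla:) (na:.ˈfi) (se.ˈna). Syllable 1 is left unfooted.
Foot heads (stressed positions): 3, 5, 7, 9.
End Rule Leftmost: primary stress on the leftmost head = syllable 3.
Primary stress: syllable 3 → pa.te.ˈpe:d.ga.la:.na:.fi.se.na.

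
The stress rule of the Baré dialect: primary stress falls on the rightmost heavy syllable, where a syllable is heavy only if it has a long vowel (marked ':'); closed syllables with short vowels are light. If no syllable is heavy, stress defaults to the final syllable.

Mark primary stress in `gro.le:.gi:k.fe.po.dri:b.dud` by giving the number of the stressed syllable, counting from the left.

6

Weights: 1 gro L, 2 le: H, 3 gi:k H, 4 fe L, 5 po L, 6 dri:b H, 7 dud L.
Heavy syllables in the domain: 2, 3, 6. The rightmost is syllable 6 (dri:b).
Primary stress: syllable 6 → gro.le:.gi:k.fe.po.ˈdri:b.dud.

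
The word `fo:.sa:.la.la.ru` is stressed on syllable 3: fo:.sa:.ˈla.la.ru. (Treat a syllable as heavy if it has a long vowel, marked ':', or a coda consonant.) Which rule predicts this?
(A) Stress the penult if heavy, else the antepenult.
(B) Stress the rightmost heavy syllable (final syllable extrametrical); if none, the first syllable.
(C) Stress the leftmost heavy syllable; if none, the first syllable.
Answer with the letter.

A

Rule A → syllable 3 ✓.
Rule B → syllable 2 (observed: 3).
Rule C → syllable 1 (observed: 3).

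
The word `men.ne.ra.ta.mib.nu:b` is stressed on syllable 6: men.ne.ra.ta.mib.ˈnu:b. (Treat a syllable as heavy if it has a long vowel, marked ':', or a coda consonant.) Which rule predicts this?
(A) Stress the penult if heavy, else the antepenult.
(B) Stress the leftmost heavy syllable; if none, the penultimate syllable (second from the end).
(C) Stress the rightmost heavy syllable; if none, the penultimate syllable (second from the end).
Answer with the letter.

C

Rule A → syllable 5 (observed: 6).
Rule B → syllable 1 (observed: 6).
Rule C → syllable 6 ✓.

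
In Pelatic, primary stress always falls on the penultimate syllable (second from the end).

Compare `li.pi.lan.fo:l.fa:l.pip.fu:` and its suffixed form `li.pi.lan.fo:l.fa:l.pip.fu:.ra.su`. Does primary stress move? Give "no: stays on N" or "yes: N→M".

yes: 6→8

Base `li.pi.lan.fo:l.fa:l.pip.fu:` (7 syllables):
  The word has 7 syllables; the penultimate syllable (second from the end) is syllable 6 (pip).
  → primary stress on syllable 6.
Suffixed `li.pi.lan.fo:l.fa:l.pip.fu:.ra.su` (9 syllables):
  The word has 9 syllables; the penultimate syllable (second from the end) is syllable 8 (ra).
  → primary stress on syllable 8.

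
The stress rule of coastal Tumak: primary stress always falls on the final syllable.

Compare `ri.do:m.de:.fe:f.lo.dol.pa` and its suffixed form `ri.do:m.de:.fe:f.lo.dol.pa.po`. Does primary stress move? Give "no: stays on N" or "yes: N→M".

Base `ri.do:m.de:.fe:f.lo.dol.pa` (7 syllables):
  The word has 7 syllables; the final syllable is syllable 7 (pa).
  → primary stress on syllable 7.
Suffixed `ri.do:m.de:.fe:f.lo.dol.pa.po` (8 syllables):
  The word has 8 syllables; the final syllable is syllable 8 (po).
  → primary stress on syllable 8.

yes: 7→8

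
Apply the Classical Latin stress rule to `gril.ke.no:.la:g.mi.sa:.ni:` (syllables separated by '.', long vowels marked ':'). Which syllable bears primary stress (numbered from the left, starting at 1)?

6

Classical Latin: stress the penult if heavy (long vowel or closed), else the antepenult.
Weights: 5 mi L, 6 sa: H, 7 ni: H.
The penult (syllable 6, sa:) is heavy, so it takes stress.
Stress on syllable 6: gril.ke.no:.la:g.mi.ˈsa:.ni:.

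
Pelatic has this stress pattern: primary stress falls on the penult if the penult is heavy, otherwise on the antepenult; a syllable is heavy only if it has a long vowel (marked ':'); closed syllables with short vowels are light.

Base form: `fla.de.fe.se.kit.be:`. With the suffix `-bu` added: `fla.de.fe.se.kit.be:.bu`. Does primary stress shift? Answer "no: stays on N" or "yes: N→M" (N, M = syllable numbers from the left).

yes: 4→6

Base `fla.de.fe.se.kit.be:` (6 syllables):
  Weights: 4 se L, 5 kit L, 6 be: H.
  The penult (syllable 5, kit) is light, so stress falls on the antepenult (syllable 4, se).
  → primary stress on syllable 4.
Suffixed `fla.de.fe.se.kit.be:.bu` (7 syllables):
  Weights: 5 kit L, 6 be: H, 7 bu L.
  The penult (syllable 6, be:) is heavy, so it takes stress.
  → primary stress on syllable 6.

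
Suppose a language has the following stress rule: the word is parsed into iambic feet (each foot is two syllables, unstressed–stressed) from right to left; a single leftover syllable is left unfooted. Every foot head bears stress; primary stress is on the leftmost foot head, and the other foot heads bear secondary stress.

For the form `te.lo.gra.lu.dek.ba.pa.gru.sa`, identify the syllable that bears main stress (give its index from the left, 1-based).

Parse right to left into iambic (σˈσ) feet: te (lo.ˈgra) (lu.ˈdek) (ba.ˈpa) (gru.ˈsa). Syllable 1 is left unfooted.
Foot heads (stressed positions): 3, 5, 7, 9.
End Rule Leftmost: primary stress on the leftmost head = syllable 3.
Primary stress: syllable 3 → te.lo.ˈgra.lu.dek.ba.pa.gru.sa.

3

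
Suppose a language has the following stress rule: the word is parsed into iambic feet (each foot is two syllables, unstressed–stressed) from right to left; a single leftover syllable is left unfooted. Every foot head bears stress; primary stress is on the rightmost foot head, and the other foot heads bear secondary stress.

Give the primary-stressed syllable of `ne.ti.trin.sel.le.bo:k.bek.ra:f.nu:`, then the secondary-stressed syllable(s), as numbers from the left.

Parse right to left into iambic (σˈσ) feet: ne (ti.ˈtrin) (sel.ˈle) (bo:k.ˈbek) (ra:f.ˈnu:). Syllable 1 is left unfooted.
Foot heads (stressed positions): 3, 5, 7, 9.
End Rule Rightmost: primary stress on the rightmost head = syllable 9.
Secondary stress on 3, 5, 7: ne.ti.ˌtrin.sel.ˌle.bo:k.ˌbek.ra:f.ˈnu:.

primary 9, secondary 3, 5, 7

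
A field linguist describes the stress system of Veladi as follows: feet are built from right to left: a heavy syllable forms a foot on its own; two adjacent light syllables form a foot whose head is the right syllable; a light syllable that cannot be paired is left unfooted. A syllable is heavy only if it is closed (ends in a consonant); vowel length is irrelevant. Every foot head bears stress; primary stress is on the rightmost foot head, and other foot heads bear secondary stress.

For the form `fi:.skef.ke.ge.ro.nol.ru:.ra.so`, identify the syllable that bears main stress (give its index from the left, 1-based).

9

Weights: 1 fi: L, 2 skef H, 3 ke L, 4 ge L, 5 ro L, 6 nol H, 7 ru: L, 8 ra L, 9 so L.
Parse right to left (heavy = foot alone; LL = one foot; stranded L unfooted): fi: (ˈskef) ke (ge.ˈro) (ˈnol) ru: (ra.ˈso).
Foot heads: 2, 5, 6, 9.
Primary stress on the rightmost head = syllable 9.
Primary stress: syllable 9 → fi:.skef.ke.ge.ro.nol.ru:.ra.ˈso.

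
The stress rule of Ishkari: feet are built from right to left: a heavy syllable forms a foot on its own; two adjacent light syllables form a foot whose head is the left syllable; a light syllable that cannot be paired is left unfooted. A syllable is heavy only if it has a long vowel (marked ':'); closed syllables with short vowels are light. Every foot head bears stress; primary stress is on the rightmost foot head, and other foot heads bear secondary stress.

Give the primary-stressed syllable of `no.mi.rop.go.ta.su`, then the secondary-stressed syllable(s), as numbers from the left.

Weights: 1 no L, 2 mi L, 3 rop L, 4 go L, 5 ta L, 6 su L.
Parse right to left (heavy = foot alone; LL = one foot; stranded L unfooted): (ˈno.mi) (ˈrop.go) (ˈta.su).
Foot heads: 1, 3, 5.
Primary stress on the rightmost head = syllable 5.
Secondary stress on 1, 3: ˌno.mi.ˌrop.go.ˈta.su.

primary 5, secondary 1, 3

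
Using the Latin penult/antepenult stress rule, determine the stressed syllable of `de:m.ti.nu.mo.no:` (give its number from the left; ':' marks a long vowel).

Classical Latin: stress the penult if heavy (long vowel or closed), else the antepenult.
Weights: 3 nu L, 4 mo L, 5 no: H.
The penult (syllable 4, mo) is light, so stress falls on the antepenult (syllable 3, nu).
Stress on syllable 3: de:m.ti.ˈnu.mo.no:.

3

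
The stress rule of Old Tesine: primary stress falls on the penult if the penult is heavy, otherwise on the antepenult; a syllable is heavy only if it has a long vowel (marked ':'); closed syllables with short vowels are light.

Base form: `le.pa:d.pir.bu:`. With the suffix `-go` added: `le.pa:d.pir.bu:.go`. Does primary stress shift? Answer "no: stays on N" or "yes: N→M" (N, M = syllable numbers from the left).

Base `le.pa:d.pir.bu:` (4 syllables):
  Weights: 2 pa:d H, 3 pir L, 4 bu: H.
  The penult (syllable 3, pir) is light, so stress falls on the antepenult (syllable 2, pa:d).
  → primary stress on syllable 2.
Suffixed `le.pa:d.pir.bu:.go` (5 syllables):
  Weights: 3 pir L, 4 bu: H, 5 go L.
  The penult (syllable 4, bu:) is heavy, so it takes stress.
  → primary stress on syllable 4.

yes: 2→4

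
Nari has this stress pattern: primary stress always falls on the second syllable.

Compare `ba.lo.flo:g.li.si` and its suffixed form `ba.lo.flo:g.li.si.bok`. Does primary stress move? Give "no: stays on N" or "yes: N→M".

no: stays on 2

Base `ba.lo.flo:g.li.si` (5 syllables):
  The word has 5 syllables; the second syllable is syllable 2 (lo).
  → primary stress on syllable 2.
Suffixed `ba.lo.flo:g.li.si.bok` (6 syllables):
  The word has 6 syllables; the second syllable is syllable 2 (lo).
  → primary stress on syllable 2.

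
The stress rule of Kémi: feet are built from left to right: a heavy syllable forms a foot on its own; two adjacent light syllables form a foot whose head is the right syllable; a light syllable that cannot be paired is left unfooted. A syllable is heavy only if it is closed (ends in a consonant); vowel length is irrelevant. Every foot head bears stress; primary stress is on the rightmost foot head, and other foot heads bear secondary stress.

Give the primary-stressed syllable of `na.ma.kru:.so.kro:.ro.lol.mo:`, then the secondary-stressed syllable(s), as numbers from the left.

primary 7, secondary 2, 4, 6

Weights: 1 na L, 2 ma L, 3 kru: L, 4 so L, 5 kro: L, 6 ro L, 7 lol H, 8 mo: L.
Parse left to right (heavy = foot alone; LL = one foot; stranded L unfooted): (na.ˈma) (kru:.ˈso) (kro:.ˈro) (ˈlol) mo:.
Foot heads: 2, 4, 6, 7.
Primary stress on the rightmost head = syllable 7.
Secondary stress on 2, 4, 6: na.ˌma.kru:.ˌso.kro:.ˌro.ˈlol.mo:.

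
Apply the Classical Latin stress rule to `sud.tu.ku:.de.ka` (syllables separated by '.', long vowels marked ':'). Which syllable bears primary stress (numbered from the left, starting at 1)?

3

Classical Latin: stress the penult if heavy (long vowel or closed), else the antepenult.
Weights: 3 ku: H, 4 de L, 5 ka L.
The penult (syllable 4, de) is light, so stress falls on the antepenult (syllable 3, ku:).
Stress on syllable 3: sud.tu.ˈku:.de.ka.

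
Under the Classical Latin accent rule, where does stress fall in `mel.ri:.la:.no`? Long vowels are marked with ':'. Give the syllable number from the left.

3

Classical Latin: stress the penult if heavy (long vowel or closed), else the antepenult.
Weights: 2 ri: H, 3 la: H, 4 no L.
The penult (syllable 3, la:) is heavy, so it takes stress.
Stress on syllable 3: mel.ri:.ˈla:.no.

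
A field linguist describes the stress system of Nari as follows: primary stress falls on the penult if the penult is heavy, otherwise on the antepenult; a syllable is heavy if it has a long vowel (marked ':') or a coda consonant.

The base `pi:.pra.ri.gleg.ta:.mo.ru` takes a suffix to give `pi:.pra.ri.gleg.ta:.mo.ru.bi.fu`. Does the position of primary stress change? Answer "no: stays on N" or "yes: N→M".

Base `pi:.pra.ri.gleg.ta:.mo.ru` (7 syllables):
  Weights: 5 ta: H, 6 mo L, 7 ru L.
  The penult (syllable 6, mo) is light, so stress falls on the antepenult (syllable 5, ta:).
  → primary stress on syllable 5.
Suffixed `pi:.pra.ri.gleg.ta:.mo.ru.bi.fu` (9 syllables):
  Weights: 7 ru L, 8 bi L, 9 fu L.
  The penult (syllable 8, bi) is light, so stress falls on the antepenult (syllable 7, ru).
  → primary stress on syllable 7.

yes: 5→7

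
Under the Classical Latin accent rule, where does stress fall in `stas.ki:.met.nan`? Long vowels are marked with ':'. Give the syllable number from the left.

3

Classical Latin: stress the penult if heavy (long vowel or closed), else the antepenult.
Weights: 2 ki: H, 3 met H, 4 nan H.
The penult (syllable 3, met) is heavy, so it takes stress.
Stress on syllable 3: stas.ki:.ˈmet.nan.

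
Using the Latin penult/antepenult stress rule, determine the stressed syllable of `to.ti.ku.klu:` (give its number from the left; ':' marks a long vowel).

2

Classical Latin: stress the penult if heavy (long vowel or closed), else the antepenult.
Weights: 2 ti L, 3 ku L, 4 klu: H.
The penult (syllable 3, ku) is light, so stress falls on the antepenult (syllable 2, ti).
Stress on syllable 2: to.ˈti.ku.klu:.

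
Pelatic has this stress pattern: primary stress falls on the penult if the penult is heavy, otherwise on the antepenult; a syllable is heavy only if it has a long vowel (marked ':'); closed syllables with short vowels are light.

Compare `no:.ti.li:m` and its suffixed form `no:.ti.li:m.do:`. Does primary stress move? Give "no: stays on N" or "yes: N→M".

Base `no:.ti.li:m` (3 syllables):
  Weights: 1 no: H, 2 ti L, 3 li:m H.
  The penult (syllable 2, ti) is light, so stress falls on the antepenult (syllable 1, no:).
  → primary stress on syllable 1.
Suffixed `no:.ti.li:m.do:` (4 syllables):
  Weights: 2 ti L, 3 li:m H, 4 do: H.
  The penult (syllable 3, li:m) is heavy, so it takes stress.
  → primary stress on syllable 3.

yes: 1→3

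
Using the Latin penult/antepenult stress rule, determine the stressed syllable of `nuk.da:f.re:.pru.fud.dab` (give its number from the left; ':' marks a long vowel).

Classical Latin: stress the penult if heavy (long vowel or closed), else the antepenult.
Weights: 4 pru L, 5 fud H, 6 dab H.
The penult (syllable 5, fud) is heavy, so it takes stress.
Stress on syllable 5: nuk.da:f.re:.pru.ˈfud.dab.

5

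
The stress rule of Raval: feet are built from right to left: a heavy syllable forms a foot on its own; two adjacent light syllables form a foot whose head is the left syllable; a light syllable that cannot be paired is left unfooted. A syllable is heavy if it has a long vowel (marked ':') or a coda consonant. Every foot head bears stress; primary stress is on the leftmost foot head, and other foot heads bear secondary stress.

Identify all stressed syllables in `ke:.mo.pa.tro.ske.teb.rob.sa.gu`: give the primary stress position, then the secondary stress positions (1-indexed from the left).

Weights: 1 ke: H, 2 mo L, 3 pa L, 4 tro L, 5 ske L, 6 teb H, 7 rob H, 8 sa L, 9 gu L.
Parse right to left (heavy = foot alone; LL = one foot; stranded L unfooted): (ˈke:) (ˈmo.pa) (ˈtro.ske) (ˈteb) (ˈrob) (ˈsa.gu).
Foot heads: 1, 2, 4, 6, 7, 8.
Primary stress on the leftmost head = syllable 1.
Secondary stress on 2, 4, 6, 7, 8: ˈke:.ˌmo.pa.ˌtro.ske.ˌteb.ˌrob.ˌsa.gu.

primary 1, secondary 2, 4, 6, 7, 8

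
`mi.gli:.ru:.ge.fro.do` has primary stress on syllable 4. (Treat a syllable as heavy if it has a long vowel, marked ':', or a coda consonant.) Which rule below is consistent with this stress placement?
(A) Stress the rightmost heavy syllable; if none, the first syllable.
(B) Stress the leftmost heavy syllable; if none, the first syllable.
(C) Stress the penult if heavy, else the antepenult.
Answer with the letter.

C

Rule A → syllable 3 (observed: 4).
Rule B → syllable 2 (observed: 4).
Rule C → syllable 4 ✓.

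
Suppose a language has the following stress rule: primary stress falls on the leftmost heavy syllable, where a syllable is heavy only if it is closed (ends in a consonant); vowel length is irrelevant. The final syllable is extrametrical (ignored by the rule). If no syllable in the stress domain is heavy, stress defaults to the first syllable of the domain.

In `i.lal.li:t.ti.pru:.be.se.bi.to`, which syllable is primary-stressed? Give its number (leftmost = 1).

The final syllable (9, to) is extrametrical; the stress domain is syllables 1–8.
Weights: 1 i L, 2 lal H, 3 li:t H, 4 ti L, 5 pru: L, 6 be L, 7 se L, 8 bi L.
Heavy syllables in the domain: 2, 3. The leftmost is syllable 2 (lal).
Primary stress: syllable 2 → i.ˈlal.li:t.ti.pru:.be.se.bi.to.

2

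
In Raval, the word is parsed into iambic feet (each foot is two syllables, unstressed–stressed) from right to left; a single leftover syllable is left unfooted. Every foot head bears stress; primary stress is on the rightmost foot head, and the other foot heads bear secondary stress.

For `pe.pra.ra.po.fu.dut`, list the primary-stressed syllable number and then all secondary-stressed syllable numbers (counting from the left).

Parse right to left into iambic (σˈσ) feet: (pe.ˈpra) (ra.ˈpo) (fu.ˈdut).
Foot heads (stressed positions): 2, 4, 6.
End Rule Rightmost: primary stress on the rightmost head = syllable 6.
Secondary stress on 2, 4: pe.ˌpra.ra.ˌpo.fu.ˈdut.

primary 6, secondary 2, 4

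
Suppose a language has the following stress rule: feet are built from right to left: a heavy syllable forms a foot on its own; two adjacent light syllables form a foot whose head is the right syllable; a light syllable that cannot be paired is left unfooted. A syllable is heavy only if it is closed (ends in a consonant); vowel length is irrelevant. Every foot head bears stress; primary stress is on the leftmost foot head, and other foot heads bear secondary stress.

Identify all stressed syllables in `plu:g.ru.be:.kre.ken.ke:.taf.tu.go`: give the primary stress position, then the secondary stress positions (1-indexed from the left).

primary 1, secondary 4, 5, 7, 9

Weights: 1 plu:g H, 2 ru L, 3 be: L, 4 kre L, 5 ken H, 6 ke: L, 7 taf H, 8 tu L, 9 go L.
Parse right to left (heavy = foot alone; LL = one foot; stranded L unfooted): (ˈplu:g) ru (be:.ˈkre) (ˈken) ke: (ˈtaf) (tu.ˈgo).
Foot heads: 1, 4, 5, 7, 9.
Primary stress on the leftmost head = syllable 1.
Secondary stress on 4, 5, 7, 9: ˈplu:g.ru.be:.ˌkre.ˌken.ke:.ˌtaf.tu.ˌgo.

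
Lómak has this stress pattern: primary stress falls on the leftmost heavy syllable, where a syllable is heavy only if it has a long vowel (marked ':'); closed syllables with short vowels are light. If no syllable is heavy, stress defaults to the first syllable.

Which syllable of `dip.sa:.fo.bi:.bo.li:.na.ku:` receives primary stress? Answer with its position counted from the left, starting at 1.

2

Weights: 1 dip L, 2 sa: H, 3 fo L, 4 bi: H, 5 bo L, 6 li: H, 7 na L, 8 ku: H.
Heavy syllables in the domain: 2, 4, 6, 8. The leftmost is syllable 2 (sa:).
Primary stress: syllable 2 → dip.ˈsa:.fo.bi:.bo.li:.na.ku:.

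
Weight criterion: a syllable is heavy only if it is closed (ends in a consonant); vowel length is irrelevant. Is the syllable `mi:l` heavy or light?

`mi:l`: long vowel, closed (coda /l/). Closed (coda /l/) → heavy.

heavy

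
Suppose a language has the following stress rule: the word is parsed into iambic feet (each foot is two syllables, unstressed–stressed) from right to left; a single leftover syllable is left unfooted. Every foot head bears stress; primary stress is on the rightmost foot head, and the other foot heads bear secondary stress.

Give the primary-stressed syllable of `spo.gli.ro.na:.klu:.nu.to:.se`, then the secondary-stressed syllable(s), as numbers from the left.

primary 8, secondary 2, 4, 6

Parse right to left into iambic (σˈσ) feet: (spo.ˈgli) (ro.ˈna:) (klu:.ˈnu) (to:.ˈse).
Foot heads (stressed positions): 2, 4, 6, 8.
End Rule Rightmost: primary stress on the rightmost head = syllable 8.
Secondary stress on 2, 4, 6: spo.ˌgli.ro.ˌna:.klu:.ˌnu.to:.ˈse.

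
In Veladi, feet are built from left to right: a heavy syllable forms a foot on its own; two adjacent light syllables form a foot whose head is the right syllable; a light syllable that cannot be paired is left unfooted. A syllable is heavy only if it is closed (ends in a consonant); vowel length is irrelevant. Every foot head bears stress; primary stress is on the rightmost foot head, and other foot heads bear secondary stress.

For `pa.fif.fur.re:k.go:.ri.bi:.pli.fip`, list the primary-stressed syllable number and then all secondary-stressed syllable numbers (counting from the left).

Weights: 1 pa L, 2 fif H, 3 fur H, 4 re:k H, 5 go: L, 6 ri L, 7 bi: L, 8 pli L, 9 fip H.
Parse left to right (heavy = foot alone; LL = one foot; stranded L unfooted): pa (ˈfif) (ˈfur) (ˈre:k) (go:.ˈri) (bi:.ˈpli) (ˈfip).
Foot heads: 2, 3, 4, 6, 8, 9.
Primary stress on the rightmost head = syllable 9.
Secondary stress on 2, 3, 4, 6, 8: pa.ˌfif.ˌfur.ˌre:k.go:.ˌri.bi:.ˌpli.ˈfip.

primary 9, secondary 2, 3, 4, 6, 8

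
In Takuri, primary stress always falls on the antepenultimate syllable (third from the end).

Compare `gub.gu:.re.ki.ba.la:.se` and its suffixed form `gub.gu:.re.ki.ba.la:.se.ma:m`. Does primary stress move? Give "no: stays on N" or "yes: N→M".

Base `gub.gu:.re.ki.ba.la:.se` (7 syllables):
  The word has 7 syllables; the antepenultimate syllable (third from the end) is syllable 5 (ba).
  → primary stress on syllable 5.
Suffixed `gub.gu:.re.ki.ba.la:.se.ma:m` (8 syllables):
  The word has 8 syllables; the antepenultimate syllable (third from the end) is syllable 6 (la:).
  → primary stress on syllable 6.

yes: 5→6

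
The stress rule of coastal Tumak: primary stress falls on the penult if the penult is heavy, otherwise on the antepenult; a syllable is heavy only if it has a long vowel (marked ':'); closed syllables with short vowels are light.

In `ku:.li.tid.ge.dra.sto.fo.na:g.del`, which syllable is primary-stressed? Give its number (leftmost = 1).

Weights: 7 fo L, 8 na:g H, 9 del L.
The penult (syllable 8, na:g) is heavy, so it takes stress.
Primary stress: syllable 8 → ku:.li.tid.ge.dra.sto.fo.ˈna:g.del.

8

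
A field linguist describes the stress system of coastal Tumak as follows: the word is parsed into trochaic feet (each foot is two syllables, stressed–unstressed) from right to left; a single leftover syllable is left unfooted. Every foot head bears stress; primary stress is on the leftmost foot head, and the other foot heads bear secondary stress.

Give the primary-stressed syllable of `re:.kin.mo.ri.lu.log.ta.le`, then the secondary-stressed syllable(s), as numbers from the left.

Parse right to left into trochaic (ˈσσ) feet: (ˈre:.kin) (ˈmo.ri) (ˈlu.log) (ˈta.le).
Foot heads (stressed positions): 1, 3, 5, 7.
End Rule Leftmost: primary stress on the leftmost head = syllable 1.
Secondary stress on 3, 5, 7: ˈre:.kin.ˌmo.ri.ˌlu.log.ˌta.le.

primary 1, secondary 3, 5, 7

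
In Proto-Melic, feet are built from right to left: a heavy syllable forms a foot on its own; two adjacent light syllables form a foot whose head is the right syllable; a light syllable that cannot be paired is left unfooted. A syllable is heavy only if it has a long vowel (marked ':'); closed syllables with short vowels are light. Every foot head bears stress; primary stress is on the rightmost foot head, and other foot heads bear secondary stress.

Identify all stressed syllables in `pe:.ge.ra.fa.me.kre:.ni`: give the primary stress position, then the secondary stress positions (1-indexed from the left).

Weights: 1 pe: H, 2 ge L, 3 ra L, 4 fa L, 5 me L, 6 kre: H, 7 ni L.
Parse right to left (heavy = foot alone; LL = one foot; stranded L unfooted): (ˈpe:) (ge.ˈra) (fa.ˈme) (ˈkre:) ni.
Foot heads: 1, 3, 5, 6.
Primary stress on the rightmost head = syllable 6.
Secondary stress on 1, 3, 5: ˌpe:.ge.ˌra.fa.ˌme.ˈkre:.ni.

primary 6, secondary 1, 3, 5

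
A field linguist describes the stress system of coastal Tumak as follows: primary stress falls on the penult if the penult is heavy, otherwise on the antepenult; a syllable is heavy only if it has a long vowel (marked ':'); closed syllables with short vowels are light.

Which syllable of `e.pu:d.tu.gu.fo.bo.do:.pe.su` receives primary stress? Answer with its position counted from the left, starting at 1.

Weights: 7 do: H, 8 pe L, 9 su L.
The penult (syllable 8, pe) is light, so stress falls on the antepenult (syllable 7, do:).
Primary stress: syllable 7 → e.pu:d.tu.gu.fo.bo.ˈdo:.pe.su.

7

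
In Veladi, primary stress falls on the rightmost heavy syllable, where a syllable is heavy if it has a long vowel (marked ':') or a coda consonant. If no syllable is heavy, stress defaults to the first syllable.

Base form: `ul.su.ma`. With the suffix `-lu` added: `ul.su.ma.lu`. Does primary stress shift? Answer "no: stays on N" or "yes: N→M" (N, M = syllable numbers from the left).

no: stays on 1

Base `ul.su.ma` (3 syllables):
  Weights: 1 ul H, 2 su L, 3 ma L.
  Heavy syllables in the domain: 1. The rightmost is syllable 1 (ul).
  → primary stress on syllable 1.
Suffixed `ul.su.ma.lu` (4 syllables):
  Weights: 1 ul H, 2 su L, 3 ma L, 4 lu L.
  Heavy syllables in the domain: 1. The rightmost is syllable 1 (ul).
  → primary stress on syllable 1.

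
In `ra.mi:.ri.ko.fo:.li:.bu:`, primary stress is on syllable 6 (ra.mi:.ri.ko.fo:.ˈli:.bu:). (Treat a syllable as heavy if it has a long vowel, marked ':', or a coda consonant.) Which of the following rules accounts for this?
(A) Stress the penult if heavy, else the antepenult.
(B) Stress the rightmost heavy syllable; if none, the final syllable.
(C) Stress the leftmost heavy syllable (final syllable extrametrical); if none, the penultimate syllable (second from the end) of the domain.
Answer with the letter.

A

Rule A → syllable 6 ✓.
Rule B → syllable 7 (observed: 6).
Rule C → syllable 2 (observed: 6).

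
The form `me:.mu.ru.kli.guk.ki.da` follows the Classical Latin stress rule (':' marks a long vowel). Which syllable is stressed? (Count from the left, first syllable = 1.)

5

Classical Latin: stress the penult if heavy (long vowel or closed), else the antepenult.
Weights: 5 guk H, 6 ki L, 7 da L.
The penult (syllable 6, ki) is light, so stress falls on the antepenult (syllable 5, guk).
Stress on syllable 5: me:.mu.ru.kli.ˈguk.ki.da.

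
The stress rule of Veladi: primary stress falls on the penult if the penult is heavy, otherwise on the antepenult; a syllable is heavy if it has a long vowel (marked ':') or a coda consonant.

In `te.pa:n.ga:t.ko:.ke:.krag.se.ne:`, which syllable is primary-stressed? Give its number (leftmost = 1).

6

Weights: 6 krag H, 7 se L, 8 ne: H.
The penult (syllable 7, se) is light, so stress falls on the antepenult (syllable 6, krag).
Primary stress: syllable 6 → te.pa:n.ga:t.ko:.ke:.ˈkrag.se.ne:.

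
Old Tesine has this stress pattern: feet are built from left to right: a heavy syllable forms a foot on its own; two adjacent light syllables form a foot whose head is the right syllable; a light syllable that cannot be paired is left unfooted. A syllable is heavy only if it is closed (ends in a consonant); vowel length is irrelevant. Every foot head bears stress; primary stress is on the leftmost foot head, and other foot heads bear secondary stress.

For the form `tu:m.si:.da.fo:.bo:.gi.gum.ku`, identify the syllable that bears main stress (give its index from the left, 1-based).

Weights: 1 tu:m H, 2 si: L, 3 da L, 4 fo: L, 5 bo: L, 6 gi L, 7 gum H, 8 ku L.
Parse left to right (heavy = foot alone; LL = one foot; stranded L unfooted): (ˈtu:m) (si:.ˈda) (fo:.ˈbo:) gi (ˈgum) ku.
Foot heads: 1, 3, 5, 7.
Primary stress on the leftmost head = syllable 1.
Primary stress: syllable 1 → ˈtu:m.si:.da.fo:.bo:.gi.gum.ku.

1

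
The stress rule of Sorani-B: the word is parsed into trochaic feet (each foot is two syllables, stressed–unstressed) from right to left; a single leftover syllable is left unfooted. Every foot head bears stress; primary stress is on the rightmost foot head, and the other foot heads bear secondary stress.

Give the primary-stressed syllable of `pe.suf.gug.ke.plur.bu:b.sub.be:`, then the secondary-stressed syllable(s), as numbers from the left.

primary 7, secondary 1, 3, 5

Parse right to left into trochaic (ˈσσ) feet: (ˈpe.suf) (ˈgug.ke) (ˈplur.bu:b) (ˈsub.be:).
Foot heads (stressed positions): 1, 3, 5, 7.
End Rule Rightmost: primary stress on the rightmost head = syllable 7.
Secondary stress on 1, 3, 5: ˌpe.suf.ˌgug.ke.ˌplur.bu:b.ˈsub.be:.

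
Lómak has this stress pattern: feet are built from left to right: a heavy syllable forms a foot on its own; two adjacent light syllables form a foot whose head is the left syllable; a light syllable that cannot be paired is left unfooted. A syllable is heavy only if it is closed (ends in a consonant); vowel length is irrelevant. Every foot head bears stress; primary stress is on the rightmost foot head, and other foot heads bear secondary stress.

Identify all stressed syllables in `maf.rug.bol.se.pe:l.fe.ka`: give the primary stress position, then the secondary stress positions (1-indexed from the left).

primary 6, secondary 1, 2, 3, 5

Weights: 1 maf H, 2 rug H, 3 bol H, 4 se L, 5 pe:l H, 6 fe L, 7 ka L.
Parse left to right (heavy = foot alone; LL = one foot; stranded L unfooted): (ˈmaf) (ˈrug) (ˈbol) se (ˈpe:l) (ˈfe.ka).
Foot heads: 1, 2, 3, 5, 6.
Primary stress on the rightmost head = syllable 6.
Secondary stress on 1, 2, 3, 5: ˌmaf.ˌrug.ˌbol.se.ˌpe:l.ˈfe.ka.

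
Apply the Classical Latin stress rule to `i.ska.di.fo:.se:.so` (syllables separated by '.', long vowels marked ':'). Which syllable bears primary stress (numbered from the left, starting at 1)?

Classical Latin: stress the penult if heavy (long vowel or closed), else the antepenult.
Weights: 4 fo: H, 5 se: H, 6 so L.
The penult (syllable 5, se:) is heavy, so it takes stress.
Stress on syllable 5: i.ska.di.fo:.ˈse:.so.

5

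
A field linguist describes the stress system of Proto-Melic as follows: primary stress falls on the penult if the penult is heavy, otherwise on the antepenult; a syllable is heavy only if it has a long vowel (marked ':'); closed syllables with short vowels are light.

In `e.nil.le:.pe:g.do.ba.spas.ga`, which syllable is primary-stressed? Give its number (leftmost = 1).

6

Weights: 6 ba L, 7 spas L, 8 ga L.
The penult (syllable 7, spas) is light, so stress falls on the antepenult (syllable 6, ba).
Primary stress: syllable 6 → e.nil.le:.pe:g.do.ˈba.spas.ga.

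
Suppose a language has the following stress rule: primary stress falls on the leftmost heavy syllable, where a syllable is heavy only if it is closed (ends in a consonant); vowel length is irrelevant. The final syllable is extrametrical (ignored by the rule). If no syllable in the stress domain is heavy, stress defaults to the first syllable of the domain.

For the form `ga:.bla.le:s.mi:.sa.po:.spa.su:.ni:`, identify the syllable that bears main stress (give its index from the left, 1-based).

3

The final syllable (9, ni:) is extrametrical; the stress domain is syllables 1–8.
Weights: 1 ga: L, 2 bla L, 3 le:s H, 4 mi: L, 5 sa L, 6 po: L, 7 spa L, 8 su: L.
Heavy syllables in the domain: 3. The leftmost is syllable 3 (le:s).
Primary stress: syllable 3 → ga:.bla.ˈle:s.mi:.sa.po:.spa.su:.ni:.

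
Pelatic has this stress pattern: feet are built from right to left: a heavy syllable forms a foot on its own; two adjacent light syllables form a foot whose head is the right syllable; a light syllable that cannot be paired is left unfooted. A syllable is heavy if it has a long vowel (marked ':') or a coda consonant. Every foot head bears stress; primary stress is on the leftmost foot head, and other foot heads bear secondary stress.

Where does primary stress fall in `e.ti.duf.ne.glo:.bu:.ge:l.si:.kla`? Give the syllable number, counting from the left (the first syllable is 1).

Weights: 1 e L, 2 ti L, 3 duf H, 4 ne L, 5 glo: H, 6 bu: H, 7 ge:l H, 8 si: H, 9 kla L.
Parse right to left (heavy = foot alone; LL = one foot; stranded L unfooted): (e.ˈti) (ˈduf) ne (ˈglo:) (ˈbu:) (ˈge:l) (ˈsi:) kla.
Foot heads: 2, 3, 5, 6, 7, 8.
Primary stress on the leftmost head = syllable 2.
Primary stress: syllable 2 → e.ˈti.duf.ne.glo:.bu:.ge:l.si:.kla.

2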